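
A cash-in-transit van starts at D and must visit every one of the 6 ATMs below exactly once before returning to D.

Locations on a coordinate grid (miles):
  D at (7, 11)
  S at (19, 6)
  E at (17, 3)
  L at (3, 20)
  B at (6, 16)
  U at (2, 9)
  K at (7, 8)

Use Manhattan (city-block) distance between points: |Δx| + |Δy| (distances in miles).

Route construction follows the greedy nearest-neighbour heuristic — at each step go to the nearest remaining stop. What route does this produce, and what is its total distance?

Total distance 80 miles via the nearest-neighbour route D → K → U → B → L → S → E → D.

From D: distances to unvisited — K=3, B=6, U=7, L=13, S=17, E=18. Nearest is K (3).
From K: distances to unvisited — U=6, B=9, S=14, E=15, L=16. Nearest is U (6).
From U: distances to unvisited — B=11, L=12, S=20, E=21. Nearest is B (11).
From B: distances to unvisited — L=7, S=23, E=24. Nearest is L (7).
From L: distances to unvisited — S=30, E=31. Nearest is S (30).
From S: distances to unvisited — E=5. Nearest is E (5).
Return E→D: 18.
Total = 3 + 6 + 11 + 7 + 30 + 5 + 18 = 80.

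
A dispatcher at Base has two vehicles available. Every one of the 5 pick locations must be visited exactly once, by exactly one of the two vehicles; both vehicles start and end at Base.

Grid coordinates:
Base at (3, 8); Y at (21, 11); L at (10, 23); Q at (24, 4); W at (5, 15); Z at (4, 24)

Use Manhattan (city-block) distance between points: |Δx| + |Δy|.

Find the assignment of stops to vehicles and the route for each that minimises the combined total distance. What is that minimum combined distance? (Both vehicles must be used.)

Minimum combined distance: 100.

There are 2^4 − 1 = 15 ways to divide the 5 stops into two non-empty groups. For each, the best each vehicle can do is its own shortest tour through its group:
  {Y} + {L, Q, W, Z}: 42 + 84 = 126
  {L} + {Y, Q, W, Z}: 44 + 82 = 126
  {Y, L} + {Q, W, Z}: 66 + 82 = 148
  {Q} + {Y, L, W, Z}: 50 + 70 = 120
  {Y, Q} + {L, W, Z}: 56 + 46 = 102
  {L, Q} + {Y, W, Z}: 80 + 68 = 148
  … (15 splits in total)
  {W} + {Y, L, Q, Z}: 18 + 82 = 100  ← best
Best: vehicle 1 Base → W → Base = 18; vehicle 2 Base → Q → Y → L → Z → Base = 82; combined 100.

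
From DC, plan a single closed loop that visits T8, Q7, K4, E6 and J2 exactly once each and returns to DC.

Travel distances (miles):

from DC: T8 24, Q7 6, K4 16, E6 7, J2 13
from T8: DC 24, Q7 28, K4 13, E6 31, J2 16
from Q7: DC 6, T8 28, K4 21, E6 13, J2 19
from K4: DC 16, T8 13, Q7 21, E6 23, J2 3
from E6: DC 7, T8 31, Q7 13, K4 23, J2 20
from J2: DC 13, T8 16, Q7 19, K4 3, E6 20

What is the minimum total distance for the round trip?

77 miles — the shortest possible round trip.

DC-T8-Q7-K4-E6-J2-DC: 24+28+21+23+20+13 = 129
DC-T8-Q7-K4-J2-E6-DC: 24+28+21+3+20+7 = 103
DC-T8-Q7-E6-K4-J2-DC: 24+28+13+23+3+13 = 104
DC-T8-Q7-E6-J2-K4-DC: 24+28+13+20+3+16 = 104
DC-T8-Q7-J2-K4-E6-DC: 24+28+19+3+23+7 = 104
DC-T8-Q7-J2-E6-K4-DC: 24+28+19+20+23+16 = 130
DC-T8-K4-Q7-E6-J2-DC: 24+13+21+13+20+13 = 104
DC-T8-K4-Q7-J2-E6-DC: 24+13+21+19+20+7 = 104
DC-T8-K4-E6-Q7-J2-DC: 24+13+23+13+19+13 = 105
DC-T8-K4-E6-J2-Q7-DC: 24+13+23+20+19+6 = 105
DC-T8-K4-J2-Q7-E6-DC: 24+13+3+19+13+7 = 79
DC-T8-K4-J2-E6-Q7-DC: 24+13+3+20+13+6 = 79
DC-T8-E6-Q7-K4-J2-DC: 24+31+13+21+3+13 = 105
DC-T8-E6-Q7-J2-K4-DC: 24+31+13+19+3+16 = 106
… (46 more)
DC-Q7-T8-K4-J2-E6-DC: 6+28+13+3+20+7 = 77  ← best
The minimum is 77.
One optimal route: DC → Q7 → T8 → K4 → J2 → E6 → DC (or its reverse).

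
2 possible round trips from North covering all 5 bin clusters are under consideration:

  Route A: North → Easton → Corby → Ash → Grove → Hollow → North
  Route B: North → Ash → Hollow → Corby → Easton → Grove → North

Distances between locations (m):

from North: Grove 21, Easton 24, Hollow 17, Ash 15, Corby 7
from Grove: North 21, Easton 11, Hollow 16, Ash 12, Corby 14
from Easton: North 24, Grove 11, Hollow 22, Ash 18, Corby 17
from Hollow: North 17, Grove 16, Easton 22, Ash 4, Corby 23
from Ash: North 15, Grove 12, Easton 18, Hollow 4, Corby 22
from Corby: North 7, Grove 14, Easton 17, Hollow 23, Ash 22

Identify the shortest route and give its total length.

Route A: 24 + 17 + 22 + 12 + 16 + 17 = 108
Route B: 15 + 4 + 23 + 17 + 11 + 21 = 91

Shortest is Route B, total 91 m.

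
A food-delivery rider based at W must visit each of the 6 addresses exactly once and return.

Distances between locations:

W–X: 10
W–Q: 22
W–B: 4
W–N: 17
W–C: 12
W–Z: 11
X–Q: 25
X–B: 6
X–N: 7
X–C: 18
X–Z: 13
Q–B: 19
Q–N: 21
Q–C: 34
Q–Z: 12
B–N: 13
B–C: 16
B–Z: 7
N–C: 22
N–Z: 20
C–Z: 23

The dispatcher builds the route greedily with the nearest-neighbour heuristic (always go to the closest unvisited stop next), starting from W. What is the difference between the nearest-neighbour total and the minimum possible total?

Excess over optimum: 14.

From W: B=4, X=10, Z=11, C=12, N=17, Q=22 → choose B (4).
From B: X=6, Z=7, N=13, C=16, Q=19 → choose X (6).
From X: N=7, Z=13, C=18, Q=25 → choose N (7).
From N: Z=20, Q=21, C=22 → choose Z (20).
From Z: Q=12, C=23 → choose Q (12).
From Q: C=34 → choose C (34).
NN route W → B → X → N → Z → Q → C → W costs 95.
Optimal: W → B → Z → Q → N → X → C → W costs 81 (by enumerating all 360 distinct tours).
Excess = 95 − 81 = 14.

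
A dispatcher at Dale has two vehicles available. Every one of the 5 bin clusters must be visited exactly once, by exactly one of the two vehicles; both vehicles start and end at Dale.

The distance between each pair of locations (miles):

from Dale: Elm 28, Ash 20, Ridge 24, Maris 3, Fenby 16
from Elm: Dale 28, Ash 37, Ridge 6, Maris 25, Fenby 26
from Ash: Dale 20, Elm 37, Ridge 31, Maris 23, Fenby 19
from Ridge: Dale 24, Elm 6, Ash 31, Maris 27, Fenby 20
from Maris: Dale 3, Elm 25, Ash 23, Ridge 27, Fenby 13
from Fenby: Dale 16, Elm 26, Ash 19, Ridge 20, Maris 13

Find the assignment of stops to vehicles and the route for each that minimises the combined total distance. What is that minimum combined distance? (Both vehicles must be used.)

Minimum combined distance: 99 miles.

There are 2^4 − 1 = 15 ways to divide the 5 stops into two non-empty groups. For each, the best each vehicle can do is its own shortest tour through its group:
  {Elm} + {Ash, Ridge, Maris, Fenby}: 56 + 87 = 143
  {Ash} + {Elm, Ridge, Maris, Fenby}: 40 + 70 = 110
  {Elm, Ash} + {Ridge, Maris, Fenby}: 85 + 60 = 145
  {Ridge} + {Elm, Ash, Maris, Fenby}: 48 + 93 = 141
  {Elm, Ridge} + {Ash, Maris, Fenby}: 58 + 55 = 113
  {Ash, Ridge} + {Elm, Maris, Fenby}: 75 + 70 = 145
  … (15 splits in total)
  {Maris} + {Elm, Ash, Ridge, Fenby}: 6 + 93 = 99  ← best
Best: vehicle 1 Dale → Maris → Dale = 6; vehicle 2 Dale → Elm → Ridge → Fenby → Ash → Dale = 93; combined 99.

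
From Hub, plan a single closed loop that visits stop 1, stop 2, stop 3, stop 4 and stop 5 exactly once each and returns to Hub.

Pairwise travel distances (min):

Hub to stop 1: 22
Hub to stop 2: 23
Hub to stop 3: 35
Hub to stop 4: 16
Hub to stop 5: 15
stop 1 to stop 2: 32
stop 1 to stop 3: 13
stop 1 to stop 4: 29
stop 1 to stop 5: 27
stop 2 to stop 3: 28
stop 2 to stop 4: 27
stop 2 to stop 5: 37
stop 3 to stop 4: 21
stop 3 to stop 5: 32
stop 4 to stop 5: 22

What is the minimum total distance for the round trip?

Shortest round trip = 126 min.

There are 60 distinct closed tours to check (reversals are equivalent).
Hub → stop 1 → stop 2 → stop 3 → stop 4 → stop 5 → Hub: 22+32+28+21+22+15 = 140
Hub → stop 1 → stop 2 → stop 3 → stop 5 → stop 4 → Hub: 22+32+28+32+22+16 = 152
Hub → stop 1 → stop 2 → stop 4 → stop 3 → stop 5 → Hub: 22+32+27+21+32+15 = 149
Hub → stop 1 → stop 2 → stop 4 → stop 5 → stop 3 → Hub: 22+32+27+22+32+35 = 170
Hub → stop 1 → stop 2 → stop 5 → stop 3 → stop 4 → Hub: 22+32+37+32+21+16 = 160
Hub → stop 1 → stop 2 → stop 5 → stop 4 → stop 3 → Hub: 22+32+37+22+21+35 = 169
Hub → stop 1 → stop 3 → stop 2 → stop 4 → stop 5 → Hub: 22+13+28+27+22+15 = 127
Hub → stop 1 → stop 3 → stop 2 → stop 5 → stop 4 → Hub: 22+13+28+37+22+16 = 138
Hub → stop 1 → stop 3 → stop 4 → stop 2 → stop 5 → Hub: 22+13+21+27+37+15 = 135
Hub → stop 1 → stop 3 → stop 4 → stop 5 → stop 2 → Hub: 22+13+21+22+37+23 = 138
Hub → stop 1 → stop 3 → stop 5 → stop 2 → stop 4 → Hub: 22+13+32+37+27+16 = 147
Hub → stop 1 → stop 3 → stop 5 → stop 4 → stop 2 → Hub: 22+13+32+22+27+23 = 139
Hub → stop 1 → stop 4 → stop 2 → stop 3 → stop 5 → Hub: 22+29+27+28+32+15 = 153
Hub → stop 1 → stop 4 → stop 2 → stop 5 → stop 3 → Hub: 22+29+27+37+32+35 = 182
… (46 more)
Hub → stop 2 → stop 1 → stop 3 → stop 4 → stop 5 → Hub: 23+32+13+21+22+15 = 126  ← best
The minimum is 126.
One optimal route: Hub → stop 2 → stop 1 → stop 3 → stop 4 → stop 5 → Hub (or its reverse).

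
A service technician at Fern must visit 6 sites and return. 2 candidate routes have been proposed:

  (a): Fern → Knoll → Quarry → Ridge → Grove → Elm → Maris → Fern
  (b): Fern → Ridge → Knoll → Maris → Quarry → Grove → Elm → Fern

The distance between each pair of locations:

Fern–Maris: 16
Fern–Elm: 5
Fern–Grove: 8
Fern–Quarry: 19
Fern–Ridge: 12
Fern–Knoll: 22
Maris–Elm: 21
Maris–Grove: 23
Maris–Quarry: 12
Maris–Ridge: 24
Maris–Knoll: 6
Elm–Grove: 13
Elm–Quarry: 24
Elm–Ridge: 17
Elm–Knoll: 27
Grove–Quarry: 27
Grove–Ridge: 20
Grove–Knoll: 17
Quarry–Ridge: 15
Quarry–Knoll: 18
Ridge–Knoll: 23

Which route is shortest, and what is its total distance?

98 — (b) is the shortest.

(a): 22 + 18 + 15 + 20 + 13 + 21 + 16 = 125
(b): 12 + 23 + 6 + 12 + 27 + 13 + 5 = 98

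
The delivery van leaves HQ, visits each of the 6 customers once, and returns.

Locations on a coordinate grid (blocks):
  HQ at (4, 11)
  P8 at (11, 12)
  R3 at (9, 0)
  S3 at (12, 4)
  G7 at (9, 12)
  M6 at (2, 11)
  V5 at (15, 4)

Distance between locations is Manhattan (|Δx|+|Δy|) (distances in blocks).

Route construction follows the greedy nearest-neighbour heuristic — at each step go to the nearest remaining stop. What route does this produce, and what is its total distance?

50 blocks along HQ → M6 → G7 → P8 → S3 → V5 → R3 → HQ.

At HQ the remaining stops are M6 2, G7 6, P8 8, S3 15, R3 16, V5 18; go to M6.
At M6 the remaining stops are G7 8, P8 10, S3 17, R3 18, V5 20; go to G7.
At G7 the remaining stops are P8 2, S3 11, R3 12, V5 14; go to P8.
At P8 the remaining stops are S3 9, V5 12, R3 14; go to S3.
At S3 the remaining stops are V5 3, R3 7; go to V5.
At V5 the remaining stops are R3 10; go to R3.
Return R3→HQ: 16.
Total = 2 + 8 + 2 + 9 + 3 + 10 + 16 = 50.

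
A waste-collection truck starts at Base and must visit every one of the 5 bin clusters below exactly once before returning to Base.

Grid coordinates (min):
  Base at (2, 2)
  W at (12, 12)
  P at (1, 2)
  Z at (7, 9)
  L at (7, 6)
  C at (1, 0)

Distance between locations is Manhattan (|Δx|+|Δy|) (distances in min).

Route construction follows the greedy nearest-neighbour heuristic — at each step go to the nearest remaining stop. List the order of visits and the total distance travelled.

Total distance 46 min via the nearest-neighbour route Base → P → C → L → Z → W → Base.

From Base: distances to unvisited — P=1, C=3, L=9, Z=12, W=20. Nearest is P (1).
From P: distances to unvisited — C=2, L=10, Z=13, W=21. Nearest is C (2).
From C: distances to unvisited — L=12, Z=15, W=23. Nearest is L (12).
From L: distances to unvisited — Z=3, W=11. Nearest is Z (3).
From Z: distances to unvisited — W=8. Nearest is W (8).
Return W→Base: 20.
Total = 1 + 2 + 12 + 3 + 8 + 20 = 46.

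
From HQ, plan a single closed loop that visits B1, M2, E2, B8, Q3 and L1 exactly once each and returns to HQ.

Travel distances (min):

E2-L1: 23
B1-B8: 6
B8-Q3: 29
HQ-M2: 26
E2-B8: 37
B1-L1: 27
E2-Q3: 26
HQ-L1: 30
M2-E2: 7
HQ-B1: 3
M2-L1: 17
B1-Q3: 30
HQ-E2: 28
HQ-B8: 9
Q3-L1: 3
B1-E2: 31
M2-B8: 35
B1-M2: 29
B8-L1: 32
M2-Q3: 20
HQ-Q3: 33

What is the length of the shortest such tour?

HQ→B1→M2→E2→B8→Q3→L1→HQ: 3+29+7+37+29+3+30 = 138
HQ→B1→M2→E2→B8→L1→Q3→HQ: 3+29+7+37+32+3+33 = 144
HQ→B1→M2→E2→Q3→B8→L1→HQ: 3+29+7+26+29+32+30 = 156
HQ→B1→M2→E2→Q3→L1→B8→HQ: 3+29+7+26+3+32+9 = 109
HQ→B1→M2→E2→L1→B8→Q3→HQ: 3+29+7+23+32+29+33 = 156
HQ→B1→M2→E2→L1→Q3→B8→HQ: 3+29+7+23+3+29+9 = 103
HQ→B1→M2→B8→E2→Q3→L1→HQ: 3+29+35+37+26+3+30 = 163
HQ→B1→M2→B8→E2→L1→Q3→HQ: 3+29+35+37+23+3+33 = 163
… (352 more)
HQ→B1→B8→Q3→L1→M2→E2→HQ: 3+6+29+3+17+7+28 = 93  ← best
The minimum is 93.
One optimal route: HQ → B1 → B8 → Q3 → L1 → M2 → E2 → HQ (or its reverse).

Minimum total distance: 93 min.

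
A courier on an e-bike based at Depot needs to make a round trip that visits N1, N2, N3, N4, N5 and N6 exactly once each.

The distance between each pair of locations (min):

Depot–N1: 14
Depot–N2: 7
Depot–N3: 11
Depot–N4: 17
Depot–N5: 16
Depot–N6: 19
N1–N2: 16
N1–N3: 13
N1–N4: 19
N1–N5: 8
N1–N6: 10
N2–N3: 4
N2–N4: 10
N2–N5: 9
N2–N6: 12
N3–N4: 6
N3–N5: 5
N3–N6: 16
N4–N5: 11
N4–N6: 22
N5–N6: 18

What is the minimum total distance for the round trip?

Shortest round trip = 65 min.

With 6 stops there are 6!/2 = 360 distinct round trips (a route and its reverse cost the same).
Depot - N1 - N2 - N3 - N4 - N5 - N6 - Depot: 14+16+4+6+11+18+19 = 88
Depot - N1 - N2 - N3 - N4 - N6 - N5 - Depot: 14+16+4+6+22+18+16 = 96
Depot - N1 - N2 - N3 - N5 - N4 - N6 - Depot: 14+16+4+5+11+22+19 = 91
Depot - N1 - N2 - N3 - N5 - N6 - N4 - Depot: 14+16+4+5+18+22+17 = 96
Depot - N1 - N2 - N3 - N6 - N4 - N5 - Depot: 14+16+4+16+22+11+16 = 99
Depot - N1 - N2 - N3 - N6 - N5 - N4 - Depot: 14+16+4+16+18+11+17 = 96
Depot - N1 - N2 - N4 - N3 - N5 - N6 - Depot: 14+16+10+6+5+18+19 = 88
Depot - N1 - N2 - N4 - N3 - N6 - N5 - Depot: 14+16+10+6+16+18+16 = 96
… (352 more)
Depot - N2 - N3 - N4 - N5 - N1 - N6 - Depot: 7+4+6+11+8+10+19 = 65  ← best
The minimum is 65.
One optimal route: Depot → N2 → N3 → N4 → N5 → N1 → N6 → Depot (or its reverse).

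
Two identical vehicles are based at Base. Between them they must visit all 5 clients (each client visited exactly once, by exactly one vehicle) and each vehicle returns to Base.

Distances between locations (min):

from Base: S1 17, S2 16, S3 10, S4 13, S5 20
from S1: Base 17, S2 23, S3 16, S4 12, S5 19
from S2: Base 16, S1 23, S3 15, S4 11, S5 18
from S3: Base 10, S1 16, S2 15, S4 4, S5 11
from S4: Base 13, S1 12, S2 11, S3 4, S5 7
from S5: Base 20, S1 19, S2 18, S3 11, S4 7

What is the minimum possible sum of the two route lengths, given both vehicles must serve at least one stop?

89 min — the smallest possible combined total.

Try each way of splitting the stops between the two vehicles (each non-empty) and, for each split, find the best tour for each vehicle:
  {S1} + {S2, S3, S4, S5}: 34 + 55 = 89
  {S2} + {S1, S3, S4, S5}: 32 + 57 = 89
  {S1, S2} + {S3, S4, S5}: 56 + 41 = 97
  {S3} + {S1, S2, S4, S5}: 20 + 70 = 90
  {S1, S3} + {S2, S4, S5}: 43 + 54 = 97
  {S2, S3} + {S1, S4, S5}: 41 + 56 = 97
  … (15 splits in total)
Best: vehicle 1 Base → S1 → Base = 34; vehicle 2 Base → S2 → S4 → S5 → S3 → Base = 55; combined 89.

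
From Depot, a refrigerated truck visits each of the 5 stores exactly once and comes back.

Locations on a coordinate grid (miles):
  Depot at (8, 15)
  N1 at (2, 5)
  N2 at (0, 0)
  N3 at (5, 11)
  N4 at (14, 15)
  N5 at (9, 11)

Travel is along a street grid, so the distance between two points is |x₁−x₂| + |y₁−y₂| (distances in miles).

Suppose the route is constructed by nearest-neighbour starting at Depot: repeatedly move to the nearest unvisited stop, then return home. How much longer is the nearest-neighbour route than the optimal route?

Depot: N5=5, N4=6, N3=7, N1=16, N2=23 ⇒ N5
N5: N3=4, N4=9, N1=13, N2=20 ⇒ N3
N3: N1=9, N4=13, N2=16 ⇒ N1
N1: N2=7, N4=22 ⇒ N2
N2: N4=29 ⇒ N4
NN route Depot → N5 → N3 → N1 → N2 → N4 → Depot costs 60.
Optimal: Depot → N1 → N2 → N3 → N5 → N4 → Depot costs 58 (by enumerating all 60 distinct tours).
Excess = 60 − 58 = 2.

2 miles longer than the optimal tour.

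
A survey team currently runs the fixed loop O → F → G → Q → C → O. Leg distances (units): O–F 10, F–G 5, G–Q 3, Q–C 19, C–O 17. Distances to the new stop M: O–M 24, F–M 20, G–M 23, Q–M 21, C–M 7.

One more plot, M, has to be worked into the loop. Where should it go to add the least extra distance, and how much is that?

Adding 9 by placing M on the Q–C leg.

Insertion cost between consecutive stops i–j is d(i,M) + d(M,j) − d(i,j):
  between O and F: 24 + 20 − 10 = 34
  between F and G: 20 + 23 − 5 = 38
  between G and Q: 23 + 21 − 3 = 41
  between Q and C: 21 + 7 − 19 = 9
  between C and O: 7 + 24 − 17 = 14
Cheapest insertion is between Q and C, adding 9.
New total = 54 + 9 = 63.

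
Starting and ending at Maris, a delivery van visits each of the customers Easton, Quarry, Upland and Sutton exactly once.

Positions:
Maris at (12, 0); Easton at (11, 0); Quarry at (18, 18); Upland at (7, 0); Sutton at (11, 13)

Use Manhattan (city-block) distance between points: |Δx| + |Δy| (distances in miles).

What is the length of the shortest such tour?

Shortest round trip = 58 miles.

There are 12 distinct closed tours to check (reversals are equivalent).
Maris-Easton-Quarry-Upland-Sutton-Maris: 1+25+29+17+14 = 86
Maris-Easton-Quarry-Sutton-Upland-Maris: 1+25+12+17+5 = 60
Maris-Easton-Upland-Quarry-Sutton-Maris: 1+4+29+12+14 = 60
Maris-Easton-Upland-Sutton-Quarry-Maris: 1+4+17+12+24 = 58
Maris-Easton-Sutton-Quarry-Upland-Maris: 1+13+12+29+5 = 60
Maris-Easton-Sutton-Upland-Quarry-Maris: 1+13+17+29+24 = 84
Maris-Quarry-Easton-Upland-Sutton-Maris: 24+25+4+17+14 = 84
Maris-Quarry-Easton-Sutton-Upland-Maris: 24+25+13+17+5 = 84
Maris-Quarry-Upland-Easton-Sutton-Maris: 24+29+4+13+14 = 84
Maris-Quarry-Sutton-Easton-Upland-Maris: 24+12+13+4+5 = 58
Maris-Upland-Easton-Quarry-Sutton-Maris: 5+4+25+12+14 = 60
Maris-Upland-Quarry-Easton-Sutton-Maris: 5+29+25+13+14 = 86
The minimum is 58.
One optimal route: Maris → Easton → Upland → Sutton → Quarry → Maris (or its reverse).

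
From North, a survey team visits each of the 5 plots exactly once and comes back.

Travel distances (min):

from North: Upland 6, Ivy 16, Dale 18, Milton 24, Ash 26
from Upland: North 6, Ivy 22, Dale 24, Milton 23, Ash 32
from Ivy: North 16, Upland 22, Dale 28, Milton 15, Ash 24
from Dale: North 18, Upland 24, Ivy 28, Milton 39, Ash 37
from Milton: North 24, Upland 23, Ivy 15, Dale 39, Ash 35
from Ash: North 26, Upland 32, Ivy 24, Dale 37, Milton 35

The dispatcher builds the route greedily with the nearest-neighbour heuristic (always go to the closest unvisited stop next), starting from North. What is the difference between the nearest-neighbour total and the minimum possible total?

10 min longer than the optimal tour.

North: Upland=6, Ivy=16, Dale=18, Milton=24, Ash=26 ⇒ Upland
Upland: Ivy=22, Milton=23, Dale=24, Ash=32 ⇒ Ivy
Ivy: Milton=15, Ash=24, Dale=28 ⇒ Milton
Milton: Ash=35, Dale=39 ⇒ Ash
Ash: Dale=37 ⇒ Dale
NN route North → Upland → Ivy → Milton → Ash → Dale → North costs 133.
Optimal: North → Upland → Milton → Ivy → Ash → Dale → North costs 123 (by enumerating all 60 distinct tours).
Excess = 133 − 123 = 10.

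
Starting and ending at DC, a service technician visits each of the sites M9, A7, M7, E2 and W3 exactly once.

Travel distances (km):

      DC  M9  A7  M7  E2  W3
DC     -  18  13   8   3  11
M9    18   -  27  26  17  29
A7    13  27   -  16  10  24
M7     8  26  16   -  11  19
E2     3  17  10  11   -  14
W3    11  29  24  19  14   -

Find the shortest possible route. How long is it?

Minimum total distance: 91 km.

With 5 stops there are 5!/2 = 60 distinct round trips (a route and its reverse cost the same).
DC → M9 → A7 → M7 → E2 → W3 → DC: 18+27+16+11+14+11 = 97
DC → M9 → A7 → M7 → W3 → E2 → DC: 18+27+16+19+14+3 = 97
DC → M9 → A7 → E2 → M7 → W3 → DC: 18+27+10+11+19+11 = 96
DC → M9 → A7 → E2 → W3 → M7 → DC: 18+27+10+14+19+8 = 96
DC → M9 → A7 → W3 → M7 → E2 → DC: 18+27+24+19+11+3 = 102
DC → M9 → A7 → W3 → E2 → M7 → DC: 18+27+24+14+11+8 = 102
DC → M9 → M7 → A7 → E2 → W3 → DC: 18+26+16+10+14+11 = 95
DC → M9 → M7 → A7 → W3 → E2 → DC: 18+26+16+24+14+3 = 101
DC → M9 → M7 → E2 → A7 → W3 → DC: 18+26+11+10+24+11 = 100
DC → M9 → M7 → E2 → W3 → A7 → DC: 18+26+11+14+24+13 = 106
DC → M9 → M7 → W3 → A7 → E2 → DC: 18+26+19+24+10+3 = 100
DC → M9 → M7 → W3 → E2 → A7 → DC: 18+26+19+14+10+13 = 100
DC → M9 → E2 → A7 → M7 → W3 → DC: 18+17+10+16+19+11 = 91
DC → M9 → E2 → A7 → W3 → M7 → DC: 18+17+10+24+19+8 = 96
… (46 more)
The minimum is 91.
One optimal route: DC → M9 → E2 → A7 → M7 → W3 → DC (or its reverse).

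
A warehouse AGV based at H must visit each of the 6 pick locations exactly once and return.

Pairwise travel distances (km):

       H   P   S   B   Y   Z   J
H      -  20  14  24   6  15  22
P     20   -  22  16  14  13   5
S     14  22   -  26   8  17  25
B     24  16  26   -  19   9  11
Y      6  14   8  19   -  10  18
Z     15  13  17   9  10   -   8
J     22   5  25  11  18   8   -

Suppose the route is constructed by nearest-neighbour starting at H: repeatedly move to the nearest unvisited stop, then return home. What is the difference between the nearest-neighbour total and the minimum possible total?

Excess over optimum: 8 km.

H: Y=6, S=14, Z=15, P=20, J=22, B=24 ⇒ Y
Y: S=8, Z=10, P=14, J=18, B=19 ⇒ S
S: Z=17, P=22, J=25, B=26 ⇒ Z
Z: J=8, B=9, P=13 ⇒ J
J: P=5, B=11 ⇒ P
P: B=16 ⇒ B
NN route H → Y → S → Z → J → P → B → H costs 84.
Optimal: H → P → J → B → Z → S → Y → H costs 76 (by enumerating all 360 distinct tours).
Excess = 84 − 76 = 8.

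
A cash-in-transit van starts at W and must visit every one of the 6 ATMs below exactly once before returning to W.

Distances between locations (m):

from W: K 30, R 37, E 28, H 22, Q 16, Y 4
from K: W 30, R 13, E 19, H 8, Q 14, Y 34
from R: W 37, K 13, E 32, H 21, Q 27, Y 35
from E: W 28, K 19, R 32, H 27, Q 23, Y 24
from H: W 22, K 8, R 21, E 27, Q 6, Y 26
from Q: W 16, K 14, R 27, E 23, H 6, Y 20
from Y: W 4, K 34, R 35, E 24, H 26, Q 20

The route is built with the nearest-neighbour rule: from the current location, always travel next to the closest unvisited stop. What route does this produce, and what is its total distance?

At W the remaining stops are Y 4, Q 16, H 22, E 28, K 30, R 37; go to Y.
At Y the remaining stops are Q 20, E 24, H 26, K 34, R 35; go to Q.
At Q the remaining stops are H 6, K 14, E 23, R 27; go to H.
At H the remaining stops are K 8, R 21, E 27; go to K.
At K the remaining stops are R 13, E 19; go to R.
At R the remaining stops are E 32; go to E.
Return E→W: 28.
Total = 4 + 20 + 6 + 8 + 13 + 32 + 28 = 111.

111 m along W → Y → Q → H → K → R → E → W.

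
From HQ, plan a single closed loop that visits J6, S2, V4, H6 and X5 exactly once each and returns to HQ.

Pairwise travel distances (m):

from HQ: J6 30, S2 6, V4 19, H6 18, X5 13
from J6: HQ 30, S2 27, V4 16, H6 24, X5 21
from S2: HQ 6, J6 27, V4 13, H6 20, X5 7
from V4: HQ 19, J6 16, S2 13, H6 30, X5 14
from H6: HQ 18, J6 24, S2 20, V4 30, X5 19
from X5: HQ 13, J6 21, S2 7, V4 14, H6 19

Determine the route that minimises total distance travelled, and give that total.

85 m — the shortest possible round trip.

HQ→J6→S2→V4→H6→X5→HQ: 30+27+13+30+19+13 = 132
HQ→J6→S2→V4→X5→H6→HQ: 30+27+13+14+19+18 = 121
HQ→J6→S2→H6→V4→X5→HQ: 30+27+20+30+14+13 = 134
HQ→J6→S2→H6→X5→V4→HQ: 30+27+20+19+14+19 = 129
HQ→J6→S2→X5→V4→H6→HQ: 30+27+7+14+30+18 = 126
HQ→J6→S2→X5→H6→V4→HQ: 30+27+7+19+30+19 = 132
HQ→J6→V4→S2→H6→X5→HQ: 30+16+13+20+19+13 = 111
HQ→J6→V4→S2→X5→H6→HQ: 30+16+13+7+19+18 = 103
HQ→J6→V4→H6→S2→X5→HQ: 30+16+30+20+7+13 = 116
HQ→J6→V4→H6→X5→S2→HQ: 30+16+30+19+7+6 = 108
HQ→J6→V4→X5→S2→H6→HQ: 30+16+14+7+20+18 = 105
HQ→J6→V4→X5→H6→S2→HQ: 30+16+14+19+20+6 = 105
HQ→J6→H6→S2→V4→X5→HQ: 30+24+20+13+14+13 = 114
HQ→J6→H6→S2→X5→V4→HQ: 30+24+20+7+14+19 = 114
… (46 more)
HQ→S2→X5→V4→J6→H6→HQ: 6+7+14+16+24+18 = 85  ← best
The minimum is 85.
One optimal route: HQ → S2 → X5 → V4 → J6 → H6 → HQ (or its reverse).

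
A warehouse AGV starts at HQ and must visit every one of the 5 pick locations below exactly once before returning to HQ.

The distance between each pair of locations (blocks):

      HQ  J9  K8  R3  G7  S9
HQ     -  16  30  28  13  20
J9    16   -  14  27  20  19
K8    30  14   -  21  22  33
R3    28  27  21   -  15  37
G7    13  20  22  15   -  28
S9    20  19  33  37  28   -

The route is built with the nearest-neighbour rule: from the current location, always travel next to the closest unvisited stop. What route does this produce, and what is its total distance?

HQ → [G7:13 / J9:16 / S9:20 / R3:28 / K8:30] → G7 (13)
G7 → [R3:15 / J9:20 / K8:22 / S9:28] → R3 (15)
R3 → [K8:21 / J9:27 / S9:37] → K8 (21)
K8 → [J9:14 / S9:33] → J9 (14)
J9 → [S9:19] → S9 (19)
Return S9→HQ: 20.
Total = 13 + 15 + 21 + 14 + 19 + 20 = 102.

Nearest-neighbour total = 102 blocks; route HQ → G7 → R3 → K8 → J9 → S9 → HQ.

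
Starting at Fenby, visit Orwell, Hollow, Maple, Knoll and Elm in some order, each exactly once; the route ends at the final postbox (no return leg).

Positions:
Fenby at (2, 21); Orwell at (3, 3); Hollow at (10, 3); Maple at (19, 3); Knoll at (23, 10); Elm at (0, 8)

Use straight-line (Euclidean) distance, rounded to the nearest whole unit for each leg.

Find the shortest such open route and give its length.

There are 5! = 120 possible orderings.
Fenby - Orwell - Hollow - Maple - Knoll - Elm: 18+7+9+8+23 = 65
Fenby - Orwell - Hollow - Maple - Elm - Knoll: 18+7+9+20+23 = 77
Fenby - Orwell - Hollow - Knoll - Maple - Elm: 18+7+15+8+20 = 68
Fenby - Orwell - Hollow - Knoll - Elm - Maple: 18+7+15+23+20 = 83
Fenby - Orwell - Hollow - Elm - Maple - Knoll: 18+7+11+20+8 = 64
Fenby - Orwell - Hollow - Elm - Knoll - Maple: 18+7+11+23+8 = 67
Fenby - Orwell - Maple - Hollow - Knoll - Elm: 18+16+9+15+23 = 81
Fenby - Orwell - Maple - Hollow - Elm - Knoll: 18+16+9+11+23 = 77
Fenby - Orwell - Maple - Knoll - Hollow - Elm: 18+16+8+15+11 = 68
Fenby - Orwell - Maple - Knoll - Elm - Hollow: 18+16+8+23+11 = 76
Fenby - Orwell - Maple - Elm - Hollow - Knoll: 18+16+20+11+15 = 80
Fenby - Orwell - Maple - Elm - Knoll - Hollow: 18+16+20+23+15 = 92
Fenby - Orwell - Knoll - Hollow - Maple - Elm: 18+21+15+9+20 = 83
Fenby - Orwell - Knoll - Hollow - Elm - Maple: 18+21+15+11+20 = 85
… (106 more)
Fenby - Elm - Orwell - Hollow - Maple - Knoll: 13+6+7+9+8 = 43  ← best
The minimum is 43.
One shortest path: Fenby → Elm → Orwell → Hollow → Maple → Knoll.

Shortest open route: 43.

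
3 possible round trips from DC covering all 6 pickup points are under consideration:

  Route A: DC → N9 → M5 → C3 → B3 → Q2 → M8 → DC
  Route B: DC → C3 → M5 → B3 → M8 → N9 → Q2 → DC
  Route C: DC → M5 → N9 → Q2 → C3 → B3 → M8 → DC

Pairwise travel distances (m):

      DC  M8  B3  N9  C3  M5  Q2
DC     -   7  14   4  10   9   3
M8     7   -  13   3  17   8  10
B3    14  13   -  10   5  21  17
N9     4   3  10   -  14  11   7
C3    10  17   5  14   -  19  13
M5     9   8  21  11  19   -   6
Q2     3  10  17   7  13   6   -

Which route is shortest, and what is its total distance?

Route A: 4 + 11 + 19 + 5 + 17 + 10 + 7 = 73
Route B: 10 + 19 + 21 + 13 + 3 + 7 + 3 = 76
Route C: 9 + 11 + 7 + 13 + 5 + 13 + 7 = 65

Shortest is Route C, total 65 m.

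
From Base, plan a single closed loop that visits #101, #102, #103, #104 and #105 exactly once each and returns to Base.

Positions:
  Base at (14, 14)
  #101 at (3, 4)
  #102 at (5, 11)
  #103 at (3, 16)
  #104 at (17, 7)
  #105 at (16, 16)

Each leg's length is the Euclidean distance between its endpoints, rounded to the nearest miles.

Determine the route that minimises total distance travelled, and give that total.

Minimum total distance: 49 miles.

Base → #101 → #102 → #103 → #104 → #105 → Base: 15+7+5+17+9+3 = 56
Base → #101 → #102 → #103 → #105 → #104 → Base: 15+7+5+13+9+8 = 57
Base → #101 → #102 → #104 → #103 → #105 → Base: 15+7+13+17+13+3 = 68
Base → #101 → #102 → #104 → #105 → #103 → Base: 15+7+13+9+13+11 = 68
Base → #101 → #102 → #105 → #103 → #104 → Base: 15+7+12+13+17+8 = 72
Base → #101 → #102 → #105 → #104 → #103 → Base: 15+7+12+9+17+11 = 71
Base → #101 → #103 → #102 → #104 → #105 → Base: 15+12+5+13+9+3 = 57
Base → #101 → #103 → #102 → #105 → #104 → Base: 15+12+5+12+9+8 = 61
Base → #101 → #103 → #104 → #102 → #105 → Base: 15+12+17+13+12+3 = 72
Base → #101 → #103 → #104 → #105 → #102 → Base: 15+12+17+9+12+9 = 74
Base → #101 → #103 → #105 → #102 → #104 → Base: 15+12+13+12+13+8 = 73
Base → #101 → #103 → #105 → #104 → #102 → Base: 15+12+13+9+13+9 = 71
Base → #101 → #104 → #102 → #103 → #105 → Base: 15+14+13+5+13+3 = 63
Base → #101 → #104 → #102 → #105 → #103 → Base: 15+14+13+12+13+11 = 78
… (46 more)
Base → #103 → #102 → #101 → #104 → #105 → Base: 11+5+7+14+9+3 = 49  ← best
The minimum is 49.
One optimal route: Base → #103 → #102 → #101 → #104 → #105 → Base (or its reverse).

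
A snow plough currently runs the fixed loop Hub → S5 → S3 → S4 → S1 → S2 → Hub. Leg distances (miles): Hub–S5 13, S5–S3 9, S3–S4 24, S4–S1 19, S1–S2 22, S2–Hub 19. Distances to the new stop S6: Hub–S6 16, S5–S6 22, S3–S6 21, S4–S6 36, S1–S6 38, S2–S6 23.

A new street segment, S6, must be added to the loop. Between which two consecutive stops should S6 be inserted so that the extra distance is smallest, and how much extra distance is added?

Minimum extra distance: 20 miles, inserting S6 between S2 and Hub.

Insertion cost between consecutive stops i–j is d(i,S6) + d(S6,j) − d(i,j):
  between Hub and S5: 16 + 22 − 13 = 25
  between S5 and S3: 22 + 21 − 9 = 34
  between S3 and S4: 21 + 36 − 24 = 33
  between S4 and S1: 36 + 38 − 19 = 55
  between S1 and S2: 38 + 23 − 22 = 39
  between S2 and Hub: 23 + 16 − 19 = 20
Cheapest insertion is between S2 and Hub, adding 20.
New total = 106 + 20 = 126.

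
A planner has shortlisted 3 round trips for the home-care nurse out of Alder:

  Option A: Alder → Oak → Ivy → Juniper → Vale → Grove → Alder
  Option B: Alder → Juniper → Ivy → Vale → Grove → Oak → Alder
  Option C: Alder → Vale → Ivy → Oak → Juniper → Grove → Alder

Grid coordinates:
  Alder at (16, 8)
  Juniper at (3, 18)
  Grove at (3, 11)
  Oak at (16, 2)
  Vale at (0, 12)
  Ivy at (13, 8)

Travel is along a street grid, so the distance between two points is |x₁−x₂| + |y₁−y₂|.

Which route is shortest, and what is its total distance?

Option A: 6 + 9 + 20 + 9 + 4 + 16 = 64
Option B: 23 + 20 + 17 + 4 + 22 + 6 = 92
Option C: 20 + 17 + 9 + 29 + 7 + 16 = 98

Shortest is Option A, total 64.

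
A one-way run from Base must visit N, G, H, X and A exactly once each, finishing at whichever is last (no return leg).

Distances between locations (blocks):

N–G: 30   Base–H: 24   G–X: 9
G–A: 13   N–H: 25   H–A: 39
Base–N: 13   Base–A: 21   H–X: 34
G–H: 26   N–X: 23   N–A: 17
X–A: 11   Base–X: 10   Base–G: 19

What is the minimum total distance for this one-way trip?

There are 5! = 120 possible orderings.
Base → N → G → H → X → A: 13+30+26+34+11 = 114
Base → N → G → H → A → X: 13+30+26+39+11 = 119
Base → N → G → X → H → A: 13+30+9+34+39 = 125
Base → N → G → X → A → H: 13+30+9+11+39 = 102
Base → N → G → A → H → X: 13+30+13+39+34 = 129
Base → N → G → A → X → H: 13+30+13+11+34 = 101
Base → N → H → G → X → A: 13+25+26+9+11 = 84
Base → N → H → G → A → X: 13+25+26+13+11 = 88
Base → N → H → X → G → A: 13+25+34+9+13 = 94
Base → N → H → X → A → G: 13+25+34+11+13 = 96
Base → N → H → A → G → X: 13+25+39+13+9 = 99
Base → N → H → A → X → G: 13+25+39+11+9 = 97
Base → N → X → G → H → A: 13+23+9+26+39 = 110
Base → N → X → G → A → H: 13+23+9+13+39 = 97
… (106 more)
Base → X → G → A → N → H: 10+9+13+17+25 = 74  ← best
The minimum is 74.
One shortest path: Base → X → G → A → N → H.

Shortest open route: 74 blocks.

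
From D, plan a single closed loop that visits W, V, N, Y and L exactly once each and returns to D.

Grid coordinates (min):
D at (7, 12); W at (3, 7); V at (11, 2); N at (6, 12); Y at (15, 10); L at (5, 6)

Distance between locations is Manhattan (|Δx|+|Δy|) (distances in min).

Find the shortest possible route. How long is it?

Minimum total distance: 44 min.

There are 60 distinct closed tours to check (reversals are equivalent).
D-W-V-N-Y-L-D: 9+13+15+11+14+8 = 70
D-W-V-N-L-Y-D: 9+13+15+7+14+10 = 68
D-W-V-Y-N-L-D: 9+13+12+11+7+8 = 60
D-W-V-Y-L-N-D: 9+13+12+14+7+1 = 56
D-W-V-L-N-Y-D: 9+13+10+7+11+10 = 60
D-W-V-L-Y-N-D: 9+13+10+14+11+1 = 58
D-W-N-V-Y-L-D: 9+8+15+12+14+8 = 66
D-W-N-V-L-Y-D: 9+8+15+10+14+10 = 66
D-W-N-Y-V-L-D: 9+8+11+12+10+8 = 58
D-W-N-Y-L-V-D: 9+8+11+14+10+14 = 66
D-W-N-L-V-Y-D: 9+8+7+10+12+10 = 56
D-W-N-L-Y-V-D: 9+8+7+14+12+14 = 64
D-W-Y-V-N-L-D: 9+15+12+15+7+8 = 66
D-W-Y-V-L-N-D: 9+15+12+10+7+1 = 54
… (46 more)
D-N-W-L-V-Y-D: 1+8+3+10+12+10 = 44  ← best
The minimum is 44.
One optimal route: D → N → W → L → V → Y → D (or its reverse).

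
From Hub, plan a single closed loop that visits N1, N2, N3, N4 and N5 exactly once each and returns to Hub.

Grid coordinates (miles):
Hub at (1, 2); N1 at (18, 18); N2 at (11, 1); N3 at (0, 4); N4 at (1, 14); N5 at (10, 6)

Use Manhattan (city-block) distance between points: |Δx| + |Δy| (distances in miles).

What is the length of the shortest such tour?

72 miles — the shortest possible round trip.

There are 60 distinct closed tours to check (reversals are equivalent).
Hub → N1 → N2 → N3 → N4 → N5 → Hub: 33+24+14+11+17+13 = 112
Hub → N1 → N2 → N3 → N5 → N4 → Hub: 33+24+14+12+17+12 = 112
Hub → N1 → N2 → N4 → N3 → N5 → Hub: 33+24+23+11+12+13 = 116
Hub → N1 → N2 → N4 → N5 → N3 → Hub: 33+24+23+17+12+3 = 112
Hub → N1 → N2 → N5 → N3 → N4 → Hub: 33+24+6+12+11+12 = 98
Hub → N1 → N2 → N5 → N4 → N3 → Hub: 33+24+6+17+11+3 = 94
Hub → N1 → N3 → N2 → N4 → N5 → Hub: 33+32+14+23+17+13 = 132
Hub → N1 → N3 → N2 → N5 → N4 → Hub: 33+32+14+6+17+12 = 114
Hub → N1 → N3 → N4 → N2 → N5 → Hub: 33+32+11+23+6+13 = 118
Hub → N1 → N3 → N4 → N5 → N2 → Hub: 33+32+11+17+6+11 = 110
Hub → N1 → N3 → N5 → N2 → N4 → Hub: 33+32+12+6+23+12 = 118
Hub → N1 → N3 → N5 → N4 → N2 → Hub: 33+32+12+17+23+11 = 128
Hub → N1 → N4 → N2 → N3 → N5 → Hub: 33+21+23+14+12+13 = 116
Hub → N1 → N4 → N2 → N5 → N3 → Hub: 33+21+23+6+12+3 = 98
… (46 more)
Hub → N2 → N5 → N1 → N4 → N3 → Hub: 11+6+20+21+11+3 = 72  ← best
The minimum is 72.
One optimal route: Hub → N2 → N5 → N1 → N4 → N3 → Hub (or its reverse).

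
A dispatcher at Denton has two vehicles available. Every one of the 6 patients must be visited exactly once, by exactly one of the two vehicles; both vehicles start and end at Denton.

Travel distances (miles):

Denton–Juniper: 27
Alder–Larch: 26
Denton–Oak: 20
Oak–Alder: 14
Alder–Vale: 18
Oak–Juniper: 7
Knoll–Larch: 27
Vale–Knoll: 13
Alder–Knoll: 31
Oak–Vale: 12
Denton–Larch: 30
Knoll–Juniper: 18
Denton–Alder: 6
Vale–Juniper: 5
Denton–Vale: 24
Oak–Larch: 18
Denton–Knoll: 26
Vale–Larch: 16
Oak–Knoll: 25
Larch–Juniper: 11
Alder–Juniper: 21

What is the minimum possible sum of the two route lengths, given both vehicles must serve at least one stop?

There are 2^5 − 1 = 31 ways to divide the 6 stops into two non-empty groups. For each, the best each vehicle can do is its own shortest tour through its group:
  {Oak} + {Alder, Vale, Knoll, Larch, Juniper}: 40 + 87 = 127
  {Alder} + {Oak, Vale, Knoll, Larch, Juniper}: 12 + 93 = 105
  {Oak, Alder} + {Vale, Knoll, Larch, Juniper}: 40 + 85 = 125
  {Vale} + {Oak, Alder, Knoll, Larch, Juniper}: 48 + 91 = 139
  {Oak, Vale} + {Alder, Knoll, Larch, Juniper}: 56 + 87 = 143
  {Alder, Vale} + {Oak, Knoll, Larch, Juniper}: 48 + 91 = 139
  … (31 splits in total)
Best: vehicle 1 Denton → Alder → Denton = 12; vehicle 2 Denton → Oak → Larch → Juniper → Vale → Knoll → Denton = 93; combined 105.

105 miles — the smallest possible combined total.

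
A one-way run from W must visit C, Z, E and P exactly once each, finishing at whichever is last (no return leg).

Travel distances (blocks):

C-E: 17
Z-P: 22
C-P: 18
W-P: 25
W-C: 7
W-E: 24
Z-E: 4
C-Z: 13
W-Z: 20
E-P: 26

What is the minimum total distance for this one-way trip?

There are 4! = 24 possible orderings.
W → C → Z → E → P: 7+13+4+26 = 50
W → C → Z → P → E: 7+13+22+26 = 68
W → C → E → Z → P: 7+17+4+22 = 50
W → C → E → P → Z: 7+17+26+22 = 72
W → C → P → Z → E: 7+18+22+4 = 51
W → C → P → E → Z: 7+18+26+4 = 55
W → Z → C → E → P: 20+13+17+26 = 76
W → Z → C → P → E: 20+13+18+26 = 77
W → Z → E → C → P: 20+4+17+18 = 59
W → Z → E → P → C: 20+4+26+18 = 68
W → Z → P → C → E: 20+22+18+17 = 77
W → Z → P → E → C: 20+22+26+17 = 85
W → E → C → Z → P: 24+17+13+22 = 76
W → E → C → P → Z: 24+17+18+22 = 81
… (10 more)
The minimum is 50.
One shortest path: W → C → Z → E → P.

Shortest open route: 50 blocks.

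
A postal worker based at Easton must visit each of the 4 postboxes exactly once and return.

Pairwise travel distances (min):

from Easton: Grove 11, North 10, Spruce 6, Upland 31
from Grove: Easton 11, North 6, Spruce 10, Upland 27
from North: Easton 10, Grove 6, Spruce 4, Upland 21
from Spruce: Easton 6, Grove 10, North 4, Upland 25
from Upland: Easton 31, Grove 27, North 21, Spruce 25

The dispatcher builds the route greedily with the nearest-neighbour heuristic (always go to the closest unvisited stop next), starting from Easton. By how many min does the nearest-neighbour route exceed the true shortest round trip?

Excess over optimum: 5 min.

Easton: Spruce=6, North=10, Grove=11, Upland=31 ⇒ Spruce
Spruce: North=4, Grove=10, Upland=25 ⇒ North
North: Grove=6, Upland=21 ⇒ Grove
Grove: Upland=27 ⇒ Upland
NN route Easton → Spruce → North → Grove → Upland → Easton costs 74.
Optimal: Easton → Grove → North → Upland → Spruce → Easton costs 69 (by enumerating all 12 distinct tours).
Excess = 74 − 69 = 5.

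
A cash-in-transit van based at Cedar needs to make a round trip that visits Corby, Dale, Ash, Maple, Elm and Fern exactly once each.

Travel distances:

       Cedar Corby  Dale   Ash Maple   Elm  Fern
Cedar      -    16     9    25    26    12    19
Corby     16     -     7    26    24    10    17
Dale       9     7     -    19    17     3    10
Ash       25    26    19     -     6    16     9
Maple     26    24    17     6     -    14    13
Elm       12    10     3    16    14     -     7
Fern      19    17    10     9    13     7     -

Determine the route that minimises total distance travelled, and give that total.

There are 360 distinct closed tours to check (reversals are equivalent).
Cedar → Corby → Dale → Ash → Maple → Elm → Fern → Cedar: 16+7+19+6+14+7+19 = 88
Cedar → Corby → Dale → Ash → Maple → Fern → Elm → Cedar: 16+7+19+6+13+7+12 = 80
Cedar → Corby → Dale → Ash → Elm → Maple → Fern → Cedar: 16+7+19+16+14+13+19 = 104
Cedar → Corby → Dale → Ash → Elm → Fern → Maple → Cedar: 16+7+19+16+7+13+26 = 104
Cedar → Corby → Dale → Ash → Fern → Maple → Elm → Cedar: 16+7+19+9+13+14+12 = 90
Cedar → Corby → Dale → Ash → Fern → Elm → Maple → Cedar: 16+7+19+9+7+14+26 = 98
Cedar → Corby → Dale → Maple → Ash → Elm → Fern → Cedar: 16+7+17+6+16+7+19 = 88
Cedar → Corby → Dale → Maple → Ash → Fern → Elm → Cedar: 16+7+17+6+9+7+12 = 74
… (352 more)
The minimum is 74.
One optimal route: Cedar → Corby → Dale → Maple → Ash → Fern → Elm → Cedar (or its reverse).

Shortest round trip = 74.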